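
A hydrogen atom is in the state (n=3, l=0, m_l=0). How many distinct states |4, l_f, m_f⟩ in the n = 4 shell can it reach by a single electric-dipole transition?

E1 requires Δl = ±1, so l_f ∈ {-1, 1}; with 0 ≤ l_f ≤ n_f−1 = 3, the allowed l_f values are {1}.
For l_f = 1: m_f ∈ {m_i−1, m_i, m_i+1} ∩ [−1, 1] = {-1, 0, 1} → 3 states.
Total: 3.

3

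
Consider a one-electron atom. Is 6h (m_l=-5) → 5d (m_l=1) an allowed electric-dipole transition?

Initial l = 5, final l = 2, so Δl = -3. E1 requires Δl = ±1: violated.
Δm_l = 1 − (-5) = +6. E1 requires Δm_l = 0, ±1: violated.
The transition is electric-dipole forbidden.

forbidden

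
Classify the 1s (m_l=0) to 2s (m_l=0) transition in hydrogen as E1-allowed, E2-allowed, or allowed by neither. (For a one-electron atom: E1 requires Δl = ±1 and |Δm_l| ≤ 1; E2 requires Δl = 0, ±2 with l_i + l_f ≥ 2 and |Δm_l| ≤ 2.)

Δl = 0 − 0 = +0; l_i + l_f = 0.
Δm_l = +0.
E1 (Δl = ±1, |Δm_l| ≤ 1): not satisfied.
E2 (Δl = 0,±2, l_i+l_f ≥ 2, |Δm_l| ≤ 2): not satisfied.

neither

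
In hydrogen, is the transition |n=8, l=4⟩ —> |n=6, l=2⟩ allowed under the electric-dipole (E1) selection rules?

Δl = 2 − 4 = -2; the E1 rule Δl = ±1 is ✗.
The transition is electric-dipole forbidden.

forbidden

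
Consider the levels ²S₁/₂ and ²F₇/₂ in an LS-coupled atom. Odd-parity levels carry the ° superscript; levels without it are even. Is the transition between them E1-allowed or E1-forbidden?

forbidden

ΔJ = 0, ±1 (not J=0↔0): J: 1/2 → 7/2, ΔJ = +3 — fails.
ΔS = 0: S: 1/2 → 1/2 — passes.
ΔL = 0, ±1 (not L=0↔0): L: 0 → 3, ΔL = +3 — fails.
Parity must change: even → even — fails.
Rule(s) violated: parity, ΔL, ΔJ.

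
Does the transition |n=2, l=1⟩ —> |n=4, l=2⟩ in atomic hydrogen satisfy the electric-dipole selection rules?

Initial l = 1, final l = 2, so Δl = +1. E1 requires Δl = ±1: passes.
All E1 selection rules are satisfied.

allowed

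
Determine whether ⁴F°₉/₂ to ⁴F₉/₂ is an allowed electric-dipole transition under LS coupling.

Initial level: S=3/2, L=3, J=9/2, parity odd. Final level: S=3/2, L=3, J=9/2, parity even.
Parity must change: odd → even — passes.
ΔL = 0, ±1 (not L=0↔0): L: 3 → 3, ΔL = +0 — passes.
ΔJ = 0, ±1 (not J=0↔0): J: 9/2 → 9/2, ΔJ = +0 — passes.
ΔS = 0: S: 3/2 → 3/2 — passes.
All four E1 rules are satisfied.

allowed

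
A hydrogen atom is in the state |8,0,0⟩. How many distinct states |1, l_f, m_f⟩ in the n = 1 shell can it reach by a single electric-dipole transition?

0

E1 requires l_f ∈ {-1, 1}, but neither lies in [0, 0], so no final state is reachable.
Total: 0.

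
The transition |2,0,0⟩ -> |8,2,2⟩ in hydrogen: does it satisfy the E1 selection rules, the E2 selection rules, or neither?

Δl = 2 − 0 = +2; l_i + l_f = 2.
Δm_l = +2.
E1 (Δl = ±1, |Δm_l| ≤ 1): not satisfied.
E2 (Δl = 0,±2, l_i+l_f ≥ 2, |Δm_l| ≤ 2): satisfied.

E2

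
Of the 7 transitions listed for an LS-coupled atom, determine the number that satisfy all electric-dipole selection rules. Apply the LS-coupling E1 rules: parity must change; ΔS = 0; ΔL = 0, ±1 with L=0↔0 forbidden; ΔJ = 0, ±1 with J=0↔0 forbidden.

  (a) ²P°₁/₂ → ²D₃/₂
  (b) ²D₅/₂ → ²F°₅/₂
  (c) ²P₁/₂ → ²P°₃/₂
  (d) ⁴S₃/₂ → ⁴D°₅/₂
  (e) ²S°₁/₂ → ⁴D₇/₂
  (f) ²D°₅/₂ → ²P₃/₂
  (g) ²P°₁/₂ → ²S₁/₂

5

(a) allowed
(b) allowed
(c) allowed
(d) forbidden (ΔL fails)
(e) forbidden (ΔS, ΔL, ΔJ fail)
(f) allowed
(g) allowed
Total allowed: 5 of 7.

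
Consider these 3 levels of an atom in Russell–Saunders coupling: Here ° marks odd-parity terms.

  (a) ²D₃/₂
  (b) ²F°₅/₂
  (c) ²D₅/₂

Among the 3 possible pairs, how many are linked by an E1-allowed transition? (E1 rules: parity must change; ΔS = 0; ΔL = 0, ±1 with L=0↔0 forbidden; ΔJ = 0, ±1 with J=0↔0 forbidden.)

2

(a)–(b): allowed.
(a)–(c): forbidden (parity).
(b)–(c): allowed.
Allowed pairs: 2 of 3.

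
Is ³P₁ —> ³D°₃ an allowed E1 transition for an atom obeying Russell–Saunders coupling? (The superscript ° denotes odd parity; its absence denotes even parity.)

Initial level: S=1, L=1, J=1, parity even. Final level: S=1, L=2, J=3, parity odd.
Parity must change: even → odd — satisfied.
ΔS = 0: S: 1 → 1 — satisfied.
ΔL = 0, ±1 (not L=0↔0): L: 1 → 2, ΔL = +1 — satisfied.
ΔJ = 0, ±1 (not J=0↔0): J: 1 → 3, ΔJ = +2 — violated.
Rule(s) violated: ΔJ.

forbidden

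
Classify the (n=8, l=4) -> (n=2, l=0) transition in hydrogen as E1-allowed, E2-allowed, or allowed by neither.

Δl = 0 − 4 = -4; l_i + l_f = 4.
E1 (Δl = ±1): not satisfied.
E2 (Δl = 0,±2, l_i+l_f ≥ 2): not satisfied.

neither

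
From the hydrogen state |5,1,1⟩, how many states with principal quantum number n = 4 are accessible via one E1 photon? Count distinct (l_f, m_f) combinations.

4

E1 requires Δl = ±1, so l_f ∈ {0, 2}; with 0 ≤ l_f ≤ n_f−1 = 3, the allowed l_f values are {0, 2}.
For l_f = 0: m_f ∈ {m_i−1, m_i, m_i+1} ∩ [−0, 0] = {0} → 1 state.
For l_f = 2: m_f ∈ {m_i−1, m_i, m_i+1} ∩ [−2, 2] = {0, 1, 2} → 3 states.
Total: 4.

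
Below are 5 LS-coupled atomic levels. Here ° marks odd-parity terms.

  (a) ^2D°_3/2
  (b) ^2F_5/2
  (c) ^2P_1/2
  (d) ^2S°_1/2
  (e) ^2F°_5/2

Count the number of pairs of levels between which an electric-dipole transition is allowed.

(a)–(b): allowed.
(a)–(c): allowed.
(a)–(d): forbidden (parity, ΔL).
(a)–(e): forbidden (parity).
(b)–(c): forbidden (parity, ΔL, ΔJ).
(b)–(d): forbidden (ΔL, ΔJ).
(b)–(e): allowed.
(c)–(d): allowed.
(c)–(e): forbidden (ΔL, ΔJ).
(d)–(e): forbidden (parity, ΔL, ΔJ).
Allowed pairs: 4 of 10.

4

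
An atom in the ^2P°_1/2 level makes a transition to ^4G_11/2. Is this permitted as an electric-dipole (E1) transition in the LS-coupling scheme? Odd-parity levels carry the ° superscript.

ΔL = 0, ±1 (not L=0↔0): L: 1 → 4, ΔL = +3 — violated.
Parity must change: odd → even — satisfied.
ΔS = 0: S: 1/2 → 3/2 — violated.
ΔJ = 0, ±1 (not J=0↔0): J: 1/2 → 11/2, ΔJ = +5 — violated.
Rule(s) violated: ΔS, ΔL, ΔJ.

forbidden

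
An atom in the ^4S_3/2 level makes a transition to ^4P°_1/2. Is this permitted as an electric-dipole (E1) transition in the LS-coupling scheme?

allowed

Initial level: S=3/2, L=0, J=3/2, parity even. Final level: S=3/2, L=1, J=1/2, parity odd.
ΔS = 0: S: 3/2 → 3/2 — passes.
ΔL = 0, ±1 (not L=0↔0): L: 0 → 1, ΔL = +1 — passes.
ΔJ = 0, ±1 (not J=0↔0): J: 3/2 → 1/2, ΔJ = -1 — passes.
Parity must change: even → odd — passes.
All four E1 rules are satisfied.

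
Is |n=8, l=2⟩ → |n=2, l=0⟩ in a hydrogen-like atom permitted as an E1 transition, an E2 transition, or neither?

E2

Δl = 0 − 2 = -2; l_i + l_f = 2.
E1 (Δl = ±1): not satisfied.
E2 (Δl = 0,±2, l_i+l_f ≥ 2): satisfied.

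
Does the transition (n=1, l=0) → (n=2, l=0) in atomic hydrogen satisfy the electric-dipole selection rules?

forbidden

Δl = 0 − 0 = +0; the E1 rule Δl = ±1 is fails.
The transition is electric-dipole forbidden.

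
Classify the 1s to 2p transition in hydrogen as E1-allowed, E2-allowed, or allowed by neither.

Δl = 1 − 0 = +1; l_i + l_f = 1.
E1 (Δl = ±1): satisfied.
E2 (Δl = 0,±2, l_i+l_f ≥ 2): not satisfied.

E1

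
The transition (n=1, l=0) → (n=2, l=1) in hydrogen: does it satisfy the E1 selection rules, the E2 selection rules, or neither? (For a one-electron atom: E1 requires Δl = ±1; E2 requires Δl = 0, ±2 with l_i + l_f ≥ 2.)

Δl = 1 − 0 = +1; l_i + l_f = 1.
E1 (Δl = ±1): satisfied.
E2 (Δl = 0,±2, l_i+l_f ≥ 2): not satisfied.

E1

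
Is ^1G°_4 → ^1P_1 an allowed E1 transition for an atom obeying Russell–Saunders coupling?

forbidden

Reading off the term symbols: S 0→0, L 4→1, J 4→1, parity odd→even.
Parity must change: odd → even — satisfied.
ΔS = 0: S: 0 → 0 — satisfied.
ΔJ = 0, ±1 (not J=0↔0): J: 4 → 1, ΔJ = -3 — violated.
ΔL = 0, ±1 (not L=0↔0): L: 4 → 1, ΔL = -3 — violated.
Rule(s) violated: ΔL, ΔJ.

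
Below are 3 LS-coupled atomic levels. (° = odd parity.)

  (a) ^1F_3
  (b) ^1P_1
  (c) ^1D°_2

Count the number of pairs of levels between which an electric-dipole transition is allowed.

(a)–(b): forbidden (parity, ΔL, ΔJ).
(a)–(c): allowed.
(b)–(c): allowed.
Allowed pairs: 2 of 3.

2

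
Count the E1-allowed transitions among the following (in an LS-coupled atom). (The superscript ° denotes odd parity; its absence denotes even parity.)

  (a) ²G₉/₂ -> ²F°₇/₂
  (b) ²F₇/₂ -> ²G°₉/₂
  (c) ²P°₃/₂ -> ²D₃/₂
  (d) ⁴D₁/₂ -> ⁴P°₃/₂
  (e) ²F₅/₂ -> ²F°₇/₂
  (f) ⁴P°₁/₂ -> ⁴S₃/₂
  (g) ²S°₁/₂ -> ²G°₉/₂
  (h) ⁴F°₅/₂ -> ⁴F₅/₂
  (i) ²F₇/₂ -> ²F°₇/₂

(a) allowed
(b) allowed
(c) allowed
(d) allowed
(e) allowed
(f) allowed
(g) forbidden (parity, ΔL, ΔJ fail)
(h) allowed
(i) allowed
Total allowed: 8 of 9.

8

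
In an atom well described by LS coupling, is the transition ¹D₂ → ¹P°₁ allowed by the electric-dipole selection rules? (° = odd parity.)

Parity must change: even → odd — ok.
ΔS = 0: S: 0 → 0 — ok.
ΔL = 0, ±1 (not L=0↔0): L: 2 → 1, ΔL = -1 — ok.
ΔJ = 0, ±1 (not J=0↔0): J: 2 → 1, ΔJ = -1 — ok.
All four E1 rules are satisfied.

allowed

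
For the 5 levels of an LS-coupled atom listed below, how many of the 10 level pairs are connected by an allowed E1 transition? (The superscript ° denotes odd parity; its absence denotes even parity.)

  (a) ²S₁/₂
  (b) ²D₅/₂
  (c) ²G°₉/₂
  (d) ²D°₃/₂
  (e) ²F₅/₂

2

(a)–(b): forbidden (parity, ΔL, ΔJ).
(a)–(c): forbidden (ΔL, ΔJ).
(a)–(d): forbidden (ΔL).
(a)–(e): forbidden (parity, ΔL, ΔJ).
(b)–(c): forbidden (ΔL, ΔJ).
(b)–(d): allowed.
(b)–(e): forbidden (parity).
(c)–(d): forbidden (parity, ΔL, ΔJ).
(c)–(e): forbidden (ΔJ).
(d)–(e): allowed.
Allowed pairs: 2 of 10.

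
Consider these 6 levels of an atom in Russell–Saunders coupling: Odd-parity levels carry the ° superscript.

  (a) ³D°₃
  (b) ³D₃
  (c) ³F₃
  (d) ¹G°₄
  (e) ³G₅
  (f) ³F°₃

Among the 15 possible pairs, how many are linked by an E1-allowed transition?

4

(a)–(b): allowed.
(a)–(c): allowed.
(a)–(d): forbidden (parity, ΔS, ΔL).
(a)–(e): forbidden (ΔL, ΔJ).
(a)–(f): forbidden (parity).
(b)–(c): forbidden (parity).
(b)–(d): forbidden (ΔS, ΔL).
(b)–(e): forbidden (parity, ΔL, ΔJ).
(b)–(f): allowed.
(c)–(d): forbidden (ΔS).
(c)–(e): forbidden (parity, ΔJ).
(c)–(f): allowed.
(d)–(e): forbidden (ΔS).
(d)–(f): forbidden (parity, ΔS).
(e)–(f): forbidden (ΔJ).
Allowed pairs: 4 of 15.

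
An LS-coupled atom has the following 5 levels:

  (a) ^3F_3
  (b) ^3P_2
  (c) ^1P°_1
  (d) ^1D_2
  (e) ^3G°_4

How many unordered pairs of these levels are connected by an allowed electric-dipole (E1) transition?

2

(a)–(b): forbidden (parity, ΔL).
(a)–(c): forbidden (ΔS, ΔL, ΔJ).
(a)–(d): forbidden (parity, ΔS).
(a)–(e): allowed.
(b)–(c): forbidden (ΔS).
(b)–(d): forbidden (parity, ΔS).
(b)–(e): forbidden (ΔL, ΔJ).
(c)–(d): allowed.
(c)–(e): forbidden (parity, ΔS, ΔL, ΔJ).
(d)–(e): forbidden (ΔS, ΔL, ΔJ).
Allowed pairs: 2 of 10.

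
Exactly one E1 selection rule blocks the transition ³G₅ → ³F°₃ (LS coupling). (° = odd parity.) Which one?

the ΔJ = 0, ±1 rule

ΔS = 0: S: 1 → 1 — ok.
ΔL = 0, ±1 (not L=0↔0): L: 4 → 3, ΔL = -1 — ok.
ΔJ = 0, ±1 (not J=0↔0): J: 5 → 3, ΔJ = -2 — fails.
Parity must change: even → odd — ok.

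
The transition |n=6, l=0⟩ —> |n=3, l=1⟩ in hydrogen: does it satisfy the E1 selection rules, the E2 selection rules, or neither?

E1

Δl = 1 − 0 = +1; l_i + l_f = 1.
E1 (Δl = ±1): satisfied.
E2 (Δl = 0,±2, l_i+l_f ≥ 2): not satisfied.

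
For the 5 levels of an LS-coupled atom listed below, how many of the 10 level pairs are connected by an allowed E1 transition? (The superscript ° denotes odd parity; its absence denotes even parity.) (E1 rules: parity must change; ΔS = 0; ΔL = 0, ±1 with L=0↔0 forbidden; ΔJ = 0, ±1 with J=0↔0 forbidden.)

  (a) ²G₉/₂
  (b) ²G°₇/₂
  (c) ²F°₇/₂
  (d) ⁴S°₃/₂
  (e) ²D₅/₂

(a)–(b): allowed.
(a)–(c): allowed.
(a)–(d): forbidden (ΔS, ΔL, ΔJ).
(a)–(e): forbidden (parity, ΔL, ΔJ).
(b)–(c): forbidden (parity).
(b)–(d): forbidden (parity, ΔS, ΔL, ΔJ).
(b)–(e): forbidden (ΔL).
(c)–(d): forbidden (parity, ΔS, ΔL, ΔJ).
(c)–(e): allowed.
(d)–(e): forbidden (ΔS, ΔL).
Allowed pairs: 3 of 10.

3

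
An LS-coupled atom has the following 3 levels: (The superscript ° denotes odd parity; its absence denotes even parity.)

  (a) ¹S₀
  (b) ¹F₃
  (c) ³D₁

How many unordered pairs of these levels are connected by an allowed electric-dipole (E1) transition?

0

(a)–(b): forbidden (parity, ΔL, ΔJ).
(a)–(c): forbidden (parity, ΔS, ΔL).
(b)–(c): forbidden (parity, ΔS, ΔJ).
Allowed pairs: 0 of 3.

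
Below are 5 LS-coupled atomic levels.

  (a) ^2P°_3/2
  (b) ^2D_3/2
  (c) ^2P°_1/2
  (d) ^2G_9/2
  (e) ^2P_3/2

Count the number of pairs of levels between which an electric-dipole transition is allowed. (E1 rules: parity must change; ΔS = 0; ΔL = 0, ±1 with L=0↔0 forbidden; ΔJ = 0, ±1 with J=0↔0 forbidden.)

(a)–(b): allowed.
(a)–(c): forbidden (parity).
(a)–(d): forbidden (ΔL, ΔJ).
(a)–(e): allowed.
(b)–(c): allowed.
(b)–(d): forbidden (parity, ΔL, ΔJ).
(b)–(e): forbidden (parity).
(c)–(d): forbidden (ΔL, ΔJ).
(c)–(e): allowed.
(d)–(e): forbidden (parity, ΔL, ΔJ).
Allowed pairs: 4 of 10.

4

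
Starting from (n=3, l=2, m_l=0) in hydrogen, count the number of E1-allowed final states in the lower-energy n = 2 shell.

E1 requires Δl = ±1, so l_f ∈ {1, 3}; with 0 ≤ l_f ≤ n_f−1 = 1, the allowed l_f values are {1}.
For l_f = 1: m_f ∈ {m_i−1, m_i, m_i+1} ∩ [−1, 1] = {-1, 0, 1} → 3 states.
Total: 3.

3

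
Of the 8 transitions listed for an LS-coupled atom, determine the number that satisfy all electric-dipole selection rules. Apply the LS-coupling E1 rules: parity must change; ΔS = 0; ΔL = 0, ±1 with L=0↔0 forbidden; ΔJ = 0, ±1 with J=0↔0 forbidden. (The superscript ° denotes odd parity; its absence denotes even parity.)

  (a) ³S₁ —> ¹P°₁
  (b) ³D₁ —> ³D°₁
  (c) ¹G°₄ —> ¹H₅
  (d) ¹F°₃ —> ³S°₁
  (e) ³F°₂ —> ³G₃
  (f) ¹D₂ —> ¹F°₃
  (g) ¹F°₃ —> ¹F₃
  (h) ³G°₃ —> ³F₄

6

(a) forbidden (ΔS fails)
(b) allowed
(c) allowed
(d) forbidden (parity, ΔS, ΔL, ΔJ fail)
(e) allowed
(f) allowed
(g) allowed
(h) allowed
Total allowed: 6 of 8.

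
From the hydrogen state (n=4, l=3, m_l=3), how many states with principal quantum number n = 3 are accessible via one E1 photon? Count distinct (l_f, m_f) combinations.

1

E1 requires Δl = ±1, so l_f ∈ {2, 4}; with 0 ≤ l_f ≤ n_f−1 = 2, the allowed l_f values are {2}.
For l_f = 2: m_f ∈ {m_i−1, m_i, m_i+1} ∩ [−2, 2] = {2} → 1 state.
Total: 1.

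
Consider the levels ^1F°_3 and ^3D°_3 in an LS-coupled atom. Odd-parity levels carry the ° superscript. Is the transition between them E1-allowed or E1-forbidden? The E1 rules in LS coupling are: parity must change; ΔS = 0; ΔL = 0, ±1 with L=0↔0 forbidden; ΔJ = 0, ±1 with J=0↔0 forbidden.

forbidden

ΔS = 0: S: 0 → 1 — fails.
ΔJ = 0, ±1 (not J=0↔0): J: 3 → 3, ΔJ = +0 — ok.
Parity must change: odd → odd — fails.
ΔL = 0, ±1 (not L=0↔0): L: 3 → 2, ΔL = -1 — ok.
Rule(s) violated: parity, ΔS.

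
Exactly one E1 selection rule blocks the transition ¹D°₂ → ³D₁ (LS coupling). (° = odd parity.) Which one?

the ΔS = 0 rule

Parity must change: odd → even — passes.
ΔS = 0: S: 0 → 1 — fails.
ΔL = 0, ±1 (not L=0↔0): L: 2 → 2, ΔL = +0 — passes.
ΔJ = 0, ±1 (not J=0↔0): J: 2 → 1, ΔJ = -1 — passes.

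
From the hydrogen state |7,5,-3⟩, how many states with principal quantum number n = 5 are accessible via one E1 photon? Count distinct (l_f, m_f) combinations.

E1 requires Δl = ±1, so l_f ∈ {4, 6}; with 0 ≤ l_f ≤ n_f−1 = 4, the allowed l_f values are {4}.
For l_f = 4: m_f ∈ {m_i−1, m_i, m_i+1} ∩ [−4, 4] = {-4, -3, -2} → 3 states.
Total: 3.

3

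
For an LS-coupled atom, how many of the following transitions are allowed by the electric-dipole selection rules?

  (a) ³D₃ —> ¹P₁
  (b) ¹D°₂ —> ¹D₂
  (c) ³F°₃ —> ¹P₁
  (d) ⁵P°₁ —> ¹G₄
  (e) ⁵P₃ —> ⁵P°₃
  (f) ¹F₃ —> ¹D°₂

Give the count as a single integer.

(a) forbidden (parity, ΔS, ΔJ fail)
(b) allowed
(c) forbidden (ΔS, ΔL, ΔJ fail)
(d) forbidden (ΔS, ΔL, ΔJ fail)
(e) allowed
(f) allowed
Total allowed: 3 of 6.

3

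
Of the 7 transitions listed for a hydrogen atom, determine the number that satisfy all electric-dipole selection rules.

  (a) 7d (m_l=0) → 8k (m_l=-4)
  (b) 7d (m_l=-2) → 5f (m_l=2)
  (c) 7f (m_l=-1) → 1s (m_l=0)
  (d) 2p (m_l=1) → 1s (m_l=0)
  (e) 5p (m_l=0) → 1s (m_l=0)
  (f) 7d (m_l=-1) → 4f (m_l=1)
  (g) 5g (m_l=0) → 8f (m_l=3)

(a) forbidden — Δl = +5 (E1 requires Δl = ±1); Δm_l = -4 (E1 requires Δm_l = 0, ±1)
(b) forbidden — Δm_l = +4 (E1 requires Δm_l = 0, ±1)
(c) forbidden — Δl = -3 (E1 requires Δl = ±1)
(d) allowed
(e) allowed
(f) forbidden — Δm_l = +2 (E1 requires Δm_l = 0, ±1)
(g) forbidden — Δm_l = +3 (E1 requires Δm_l = 0, ±1)
Total allowed: 2 of 7.

2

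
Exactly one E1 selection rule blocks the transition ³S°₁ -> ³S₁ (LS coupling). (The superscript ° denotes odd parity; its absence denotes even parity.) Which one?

the L=0 ↔ L=0 exclusion

Parity must change: odd → even — passes.
ΔS = 0: S: 1 → 1 — passes.
ΔL = 0, ±1 (not L=0↔0): L: 0 → 0, ΔL = +0 — fails.
ΔJ = 0, ±1 (not J=0↔0): J: 1 → 1, ΔJ = +0 — passes.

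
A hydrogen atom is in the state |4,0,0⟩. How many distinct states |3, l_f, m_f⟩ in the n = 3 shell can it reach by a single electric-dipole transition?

E1 requires Δl = ±1, so l_f ∈ {-1, 1}; with 0 ≤ l_f ≤ n_f−1 = 2, the allowed l_f values are {1}.
For l_f = 1: m_f ∈ {m_i−1, m_i, m_i+1} ∩ [−1, 1] = {-1, 0, 1} → 3 states.
Total: 3.

3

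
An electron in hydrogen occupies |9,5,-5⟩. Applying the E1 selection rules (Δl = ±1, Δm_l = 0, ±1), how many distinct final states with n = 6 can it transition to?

1

E1 requires Δl = ±1, so l_f ∈ {4, 6}; with 0 ≤ l_f ≤ n_f−1 = 5, the allowed l_f values are {4}.
For l_f = 4: m_f ∈ {m_i−1, m_i, m_i+1} ∩ [−4, 4] = {-4} → 1 state.
Total: 1.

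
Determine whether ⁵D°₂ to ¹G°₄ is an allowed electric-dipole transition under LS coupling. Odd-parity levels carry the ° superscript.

Initial level: S=2, L=2, J=2, parity odd. Final level: S=0, L=4, J=4, parity odd.
Parity must change: odd → odd — fails.
ΔS = 0: S: 2 → 0 — fails.
ΔL = 0, ±1 (not L=0↔0): L: 2 → 4, ΔL = +2 — fails.
ΔJ = 0, ±1 (not J=0↔0): J: 2 → 4, ΔJ = +2 — fails.
Rule(s) violated: parity, ΔS, ΔL, ΔJ.

forbidden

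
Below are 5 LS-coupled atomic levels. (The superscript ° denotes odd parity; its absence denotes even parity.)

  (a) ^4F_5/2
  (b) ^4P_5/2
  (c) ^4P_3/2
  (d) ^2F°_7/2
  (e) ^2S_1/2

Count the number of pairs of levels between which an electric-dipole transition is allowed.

0

(a)–(b): forbidden (parity, ΔL).
(a)–(c): forbidden (parity, ΔL).
(a)–(d): forbidden (ΔS).
(a)–(e): forbidden (parity, ΔS, ΔL, ΔJ).
(b)–(c): forbidden (parity).
(b)–(d): forbidden (ΔS, ΔL).
(b)–(e): forbidden (parity, ΔS, ΔJ).
(c)–(d): forbidden (ΔS, ΔL, ΔJ).
(c)–(e): forbidden (parity, ΔS).
(d)–(e): forbidden (ΔL, ΔJ).
Allowed pairs: 0 of 10.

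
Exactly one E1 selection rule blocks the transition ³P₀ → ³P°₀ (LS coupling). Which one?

the J=0 ↔ J=0 exclusion

Parity must change: even → odd — passes.
ΔS = 0: S: 1 → 1 — passes.
ΔL = 0, ±1 (not L=0↔0): L: 1 → 1, ΔL = +0 — passes.
ΔJ = 0, ±1 (not J=0↔0): J: 0 → 0, ΔJ = +0 — fails.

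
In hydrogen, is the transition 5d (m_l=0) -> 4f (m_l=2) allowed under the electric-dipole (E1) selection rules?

l: 2 → 3 (Δl = +1). Δl = ±1 passes.
Δm_l = 2 − (0) = +2. E1 requires Δm_l = 0, ±1: fails.
The transition is electric-dipole forbidden.

forbidden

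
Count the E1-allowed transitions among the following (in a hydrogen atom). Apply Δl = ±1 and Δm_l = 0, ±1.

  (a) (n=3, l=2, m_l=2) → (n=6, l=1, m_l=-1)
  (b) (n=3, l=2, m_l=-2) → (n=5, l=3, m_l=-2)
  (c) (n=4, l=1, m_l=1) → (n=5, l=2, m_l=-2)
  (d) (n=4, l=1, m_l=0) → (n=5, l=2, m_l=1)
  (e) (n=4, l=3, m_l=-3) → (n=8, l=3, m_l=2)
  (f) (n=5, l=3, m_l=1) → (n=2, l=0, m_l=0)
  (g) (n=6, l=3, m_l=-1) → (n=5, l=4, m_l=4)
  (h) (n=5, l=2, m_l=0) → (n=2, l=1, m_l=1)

3

(a) forbidden — Δm_l = -3 (E1 requires Δm_l = 0, ±1)
(b) allowed
(c) forbidden — Δm_l = -3 (E1 requires Δm_l = 0, ±1)
(d) allowed
(e) forbidden — Δl = +0 (E1 requires Δl = ±1); Δm_l = +5 (E1 requires Δm_l = 0, ±1)
(f) forbidden — Δl = -3 (E1 requires Δl = ±1)
(g) forbidden — Δm_l = +5 (E1 requires Δm_l = 0, ±1)
(h) allowed
Total allowed: 3 of 8.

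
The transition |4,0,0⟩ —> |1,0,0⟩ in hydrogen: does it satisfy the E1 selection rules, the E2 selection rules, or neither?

neither

Δl = 0 − 0 = +0; l_i + l_f = 0.
Δm_l = +0.
E1 (Δl = ±1, |Δm_l| ≤ 1): not satisfied.
E2 (Δl = 0,±2, l_i+l_f ≥ 2, |Δm_l| ≤ 2): not satisfied.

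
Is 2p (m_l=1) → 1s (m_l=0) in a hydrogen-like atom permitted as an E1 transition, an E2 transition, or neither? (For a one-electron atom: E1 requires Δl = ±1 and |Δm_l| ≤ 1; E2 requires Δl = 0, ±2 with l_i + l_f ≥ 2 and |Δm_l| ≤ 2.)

E1

Δl = 0 − 1 = -1; l_i + l_f = 1.
Δm_l = -1.
E1 (Δl = ±1, |Δm_l| ≤ 1): satisfied.
E2 (Δl = 0,±2, l_i+l_f ≥ 2, |Δm_l| ≤ 2): not satisfied.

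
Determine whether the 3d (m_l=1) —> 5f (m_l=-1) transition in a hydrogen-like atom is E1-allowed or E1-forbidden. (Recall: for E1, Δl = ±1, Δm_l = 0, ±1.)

forbidden

Δl = 3 − 2 = +1; the E1 rule Δl = ±1 is satisfied.
m_l: 1 → -1 (Δm_l = -2). |Δm_l| ≤ 1 violated.
The transition is electric-dipole forbidden.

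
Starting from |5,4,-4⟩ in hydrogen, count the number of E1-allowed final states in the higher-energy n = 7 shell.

4

E1 requires Δl = ±1, so l_f ∈ {3, 5}; with 0 ≤ l_f ≤ n_f−1 = 6, the allowed l_f values are {3, 5}.
For l_f = 3: m_f ∈ {m_i−1, m_i, m_i+1} ∩ [−3, 3] = {-3} → 1 state.
For l_f = 5: m_f ∈ {m_i−1, m_i, m_i+1} ∩ [−5, 5] = {-5, -4, -3} → 3 states.
Total: 4.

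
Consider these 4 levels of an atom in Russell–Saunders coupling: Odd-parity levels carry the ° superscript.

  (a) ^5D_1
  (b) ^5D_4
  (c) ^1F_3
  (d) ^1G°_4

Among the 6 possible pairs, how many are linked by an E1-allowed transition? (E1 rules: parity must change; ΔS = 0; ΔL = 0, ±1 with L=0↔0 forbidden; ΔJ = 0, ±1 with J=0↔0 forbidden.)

1

(a)–(b): forbidden (parity, ΔJ).
(a)–(c): forbidden (parity, ΔS, ΔJ).
(a)–(d): forbidden (ΔS, ΔL, ΔJ).
(b)–(c): forbidden (parity, ΔS).
(b)–(d): forbidden (ΔS, ΔL).
(c)–(d): allowed.
Allowed pairs: 1 of 6.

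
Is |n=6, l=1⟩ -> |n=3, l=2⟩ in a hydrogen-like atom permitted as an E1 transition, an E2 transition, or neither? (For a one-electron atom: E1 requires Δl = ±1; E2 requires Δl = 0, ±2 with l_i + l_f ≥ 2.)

Δl = 2 − 1 = +1; l_i + l_f = 3.
E1 (Δl = ±1): satisfied.
E2 (Δl = 0,±2, l_i+l_f ≥ 2): not satisfied.

E1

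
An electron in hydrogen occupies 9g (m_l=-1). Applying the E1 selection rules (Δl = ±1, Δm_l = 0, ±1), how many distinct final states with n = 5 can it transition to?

3

E1 requires Δl = ±1, so l_f ∈ {3, 5}; with 0 ≤ l_f ≤ n_f−1 = 4, the allowed l_f values are {3}.
For l_f = 3: m_f ∈ {m_i−1, m_i, m_i+1} ∩ [−3, 3] = {-2, -1, 0} → 3 states.
Total: 3.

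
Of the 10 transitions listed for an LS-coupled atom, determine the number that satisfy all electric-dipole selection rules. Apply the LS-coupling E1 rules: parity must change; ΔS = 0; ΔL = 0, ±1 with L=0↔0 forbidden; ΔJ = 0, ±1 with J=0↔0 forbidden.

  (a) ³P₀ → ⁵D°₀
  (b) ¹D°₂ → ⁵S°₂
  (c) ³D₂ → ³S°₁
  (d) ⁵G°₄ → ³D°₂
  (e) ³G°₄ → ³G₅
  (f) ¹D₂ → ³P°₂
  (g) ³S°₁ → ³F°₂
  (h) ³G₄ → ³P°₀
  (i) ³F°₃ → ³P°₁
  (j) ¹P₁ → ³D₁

1

(a) forbidden (ΔS, ΔJ fail)
(b) forbidden (parity, ΔS, ΔL fail)
(c) forbidden (ΔL fails)
(d) forbidden (parity, ΔS, ΔL, ΔJ fail)
(e) allowed
(f) forbidden (ΔS fails)
(g) forbidden (parity, ΔL fail)
(h) forbidden (ΔL, ΔJ fail)
(i) forbidden (parity, ΔL, ΔJ fail)
(j) forbidden (parity, ΔS fail)
Total allowed: 1 of 10.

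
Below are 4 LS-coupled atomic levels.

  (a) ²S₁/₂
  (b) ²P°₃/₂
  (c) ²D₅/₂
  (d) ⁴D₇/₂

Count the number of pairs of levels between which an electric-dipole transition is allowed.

2

(a)–(b): allowed.
(a)–(c): forbidden (parity, ΔL, ΔJ).
(a)–(d): forbidden (parity, ΔS, ΔL, ΔJ).
(b)–(c): allowed.
(b)–(d): forbidden (ΔS, ΔJ).
(c)–(d): forbidden (parity, ΔS).
Allowed pairs: 2 of 6.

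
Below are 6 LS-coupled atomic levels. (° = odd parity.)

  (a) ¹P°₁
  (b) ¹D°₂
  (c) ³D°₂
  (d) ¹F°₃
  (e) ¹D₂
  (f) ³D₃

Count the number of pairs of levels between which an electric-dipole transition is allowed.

4

(a)–(b): forbidden (parity).
(a)–(c): forbidden (parity, ΔS).
(a)–(d): forbidden (parity, ΔL, ΔJ).
(a)–(e): allowed.
(a)–(f): forbidden (ΔS, ΔJ).
(b)–(c): forbidden (parity, ΔS).
(b)–(d): forbidden (parity).
(b)–(e): allowed.
(b)–(f): forbidden (ΔS).
(c)–(d): forbidden (parity, ΔS).
(c)–(e): forbidden (ΔS).
(c)–(f): allowed.
(d)–(e): allowed.
(d)–(f): forbidden (ΔS).
(e)–(f): forbidden (parity, ΔS).
Allowed pairs: 4 of 15.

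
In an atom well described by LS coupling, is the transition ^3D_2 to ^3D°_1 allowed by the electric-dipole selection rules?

Initial level: S=1, L=2, J=2, parity even. Final level: S=1, L=2, J=1, parity odd.
Parity must change: even → odd — passes.
ΔS = 0: S: 1 → 1 — passes.
ΔL = 0, ±1 (not L=0↔0): L: 2 → 2, ΔL = +0 — passes.
ΔJ = 0, ±1 (not J=0↔0): J: 2 → 1, ΔJ = -1 — passes.
All four E1 rules are satisfied.

allowed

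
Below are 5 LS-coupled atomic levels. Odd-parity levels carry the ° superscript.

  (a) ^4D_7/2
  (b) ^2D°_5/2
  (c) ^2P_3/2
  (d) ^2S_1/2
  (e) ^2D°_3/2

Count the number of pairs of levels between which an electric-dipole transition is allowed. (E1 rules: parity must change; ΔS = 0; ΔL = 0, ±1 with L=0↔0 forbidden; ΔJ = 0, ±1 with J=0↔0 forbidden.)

(a)–(b): forbidden (ΔS).
(a)–(c): forbidden (parity, ΔS, ΔJ).
(a)–(d): forbidden (parity, ΔS, ΔL, ΔJ).
(a)–(e): forbidden (ΔS, ΔJ).
(b)–(c): allowed.
(b)–(d): forbidden (ΔL, ΔJ).
(b)–(e): forbidden (parity).
(c)–(d): forbidden (parity).
(c)–(e): allowed.
(d)–(e): forbidden (ΔL).
Allowed pairs: 2 of 10.

2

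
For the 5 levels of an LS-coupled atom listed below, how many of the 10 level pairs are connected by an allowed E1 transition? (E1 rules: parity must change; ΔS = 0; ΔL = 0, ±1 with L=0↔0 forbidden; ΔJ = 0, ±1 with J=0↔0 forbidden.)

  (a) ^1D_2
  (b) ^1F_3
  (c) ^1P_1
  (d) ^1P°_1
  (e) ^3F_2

2

(a)–(b): forbidden (parity).
(a)–(c): forbidden (parity).
(a)–(d): allowed.
(a)–(e): forbidden (parity, ΔS).
(b)–(c): forbidden (parity, ΔL, ΔJ).
(b)–(d): forbidden (ΔL, ΔJ).
(b)–(e): forbidden (parity, ΔS).
(c)–(d): allowed.
(c)–(e): forbidden (parity, ΔS, ΔL).
(d)–(e): forbidden (ΔS, ΔL).
Allowed pairs: 2 of 10.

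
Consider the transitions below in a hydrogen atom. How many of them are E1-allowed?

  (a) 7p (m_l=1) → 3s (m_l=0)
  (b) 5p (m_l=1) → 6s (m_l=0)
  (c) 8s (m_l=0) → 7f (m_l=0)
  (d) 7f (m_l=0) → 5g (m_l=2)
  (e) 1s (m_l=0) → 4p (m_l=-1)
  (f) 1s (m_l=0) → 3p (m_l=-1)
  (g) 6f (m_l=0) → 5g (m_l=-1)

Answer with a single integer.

(a) allowed
(b) allowed
(c) forbidden — Δl = +3 (E1 requires Δl = ±1)
(d) forbidden — Δm_l = +2 (E1 requires Δm_l = 0, ±1)
(e) allowed
(f) allowed
(g) allowed
Total allowed: 5 of 7.

5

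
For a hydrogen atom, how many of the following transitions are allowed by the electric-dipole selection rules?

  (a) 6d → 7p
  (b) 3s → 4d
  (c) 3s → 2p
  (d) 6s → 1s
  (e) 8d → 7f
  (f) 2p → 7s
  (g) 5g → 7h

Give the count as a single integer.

(a) allowed
(b) forbidden — Δl = +2 (E1 requires Δl = ±1)
(c) allowed
(d) forbidden — Δl = +0 (E1 requires Δl = ±1)
(e) allowed
(f) allowed
(g) allowed
Total allowed: 5 of 7.

5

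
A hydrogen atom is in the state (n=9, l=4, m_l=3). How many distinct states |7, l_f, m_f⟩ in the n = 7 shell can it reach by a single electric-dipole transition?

E1 requires Δl = ±1, so l_f ∈ {3, 5}; with 0 ≤ l_f ≤ n_f−1 = 6, the allowed l_f values are {3, 5}.
For l_f = 3: m_f ∈ {m_i−1, m_i, m_i+1} ∩ [−3, 3] = {2, 3} → 2 states.
For l_f = 5: m_f ∈ {m_i−1, m_i, m_i+1} ∩ [−5, 5] = {2, 3, 4} → 3 states.
Total: 5.

5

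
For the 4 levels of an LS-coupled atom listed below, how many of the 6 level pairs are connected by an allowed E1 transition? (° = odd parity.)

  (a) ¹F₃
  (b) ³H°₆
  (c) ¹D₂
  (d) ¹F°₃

2

(a)–(b): forbidden (ΔS, ΔL, ΔJ).
(a)–(c): forbidden (parity).
(a)–(d): allowed.
(b)–(c): forbidden (ΔS, ΔL, ΔJ).
(b)–(d): forbidden (parity, ΔS, ΔL, ΔJ).
(c)–(d): allowed.
Allowed pairs: 2 of 6.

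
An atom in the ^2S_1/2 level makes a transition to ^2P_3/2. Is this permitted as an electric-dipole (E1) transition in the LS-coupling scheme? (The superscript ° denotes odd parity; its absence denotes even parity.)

forbidden

Initial level: S=1/2, L=0, J=1/2, parity even. Final level: S=1/2, L=1, J=3/2, parity even.
Parity must change: even → even — fails.
ΔS = 0: S: 1/2 → 1/2 — ok.
ΔL = 0, ±1 (not L=0↔0): L: 0 → 1, ΔL = +1 — ok.
ΔJ = 0, ±1 (not J=0↔0): J: 1/2 → 3/2, ΔJ = +1 — ok.
Rule(s) violated: parity.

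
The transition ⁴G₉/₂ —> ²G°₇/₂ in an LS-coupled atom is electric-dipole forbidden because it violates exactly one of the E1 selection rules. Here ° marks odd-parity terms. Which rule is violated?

Reading off the term symbols: S 3/2→1/2, L 4→4, J 9/2→7/2, parity even→odd.
Parity must change: even → odd — ✓.
ΔS = 0: S: 3/2 → 1/2 — ✗.
ΔL = 0, ±1 (not L=0↔0): L: 4 → 4, ΔL = +0 — ✓.
ΔJ = 0, ±1 (not J=0↔0): J: 9/2 → 7/2, ΔJ = -1 — ✓.

the ΔS = 0 rule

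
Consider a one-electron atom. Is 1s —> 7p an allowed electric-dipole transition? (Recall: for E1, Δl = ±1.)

allowed

Δl = 1 − 0 = +1; the E1 rule Δl = ±1 is ok.
All E1 selection rules are satisfied.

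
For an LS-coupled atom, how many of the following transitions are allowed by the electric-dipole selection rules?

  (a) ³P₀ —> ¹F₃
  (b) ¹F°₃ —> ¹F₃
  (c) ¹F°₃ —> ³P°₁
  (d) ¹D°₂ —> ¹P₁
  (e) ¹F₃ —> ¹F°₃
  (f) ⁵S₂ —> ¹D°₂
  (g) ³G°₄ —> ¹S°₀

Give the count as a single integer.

(a) forbidden (parity, ΔS, ΔL, ΔJ fail)
(b) allowed
(c) forbidden (parity, ΔS, ΔL, ΔJ fail)
(d) allowed
(e) allowed
(f) forbidden (ΔS, ΔL fail)
(g) forbidden (parity, ΔS, ΔL, ΔJ fail)
Total allowed: 3 of 7.

3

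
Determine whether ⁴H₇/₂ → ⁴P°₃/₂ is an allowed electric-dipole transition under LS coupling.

forbidden

Parity must change: even → odd — satisfied.
ΔS = 0: S: 3/2 → 3/2 — satisfied.
ΔL = 0, ±1 (not L=0↔0): L: 5 → 1, ΔL = -4 — violated.
ΔJ = 0, ±1 (not J=0↔0): J: 7/2 → 3/2, ΔJ = -2 — violated.
Rule(s) violated: ΔL, ΔJ.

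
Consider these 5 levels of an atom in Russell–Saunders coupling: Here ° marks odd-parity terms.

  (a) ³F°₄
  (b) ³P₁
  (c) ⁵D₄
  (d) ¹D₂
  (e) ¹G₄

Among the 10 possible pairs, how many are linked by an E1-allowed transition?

(a)–(b): forbidden (ΔL, ΔJ).
(a)–(c): forbidden (ΔS).
(a)–(d): forbidden (ΔS, ΔJ).
(a)–(e): forbidden (ΔS).
(b)–(c): forbidden (parity, ΔS, ΔJ).
(b)–(d): forbidden (parity, ΔS).
(b)–(e): forbidden (parity, ΔS, ΔL, ΔJ).
(c)–(d): forbidden (parity, ΔS, ΔJ).
(c)–(e): forbidden (parity, ΔS, ΔL).
(d)–(e): forbidden (parity, ΔL, ΔJ).
Allowed pairs: 0 of 10.

0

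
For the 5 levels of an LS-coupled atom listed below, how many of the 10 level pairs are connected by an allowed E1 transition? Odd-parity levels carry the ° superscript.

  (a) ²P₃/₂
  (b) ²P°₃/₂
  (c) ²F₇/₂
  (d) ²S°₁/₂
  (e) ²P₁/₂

(a)–(b): allowed.
(a)–(c): forbidden (parity, ΔL, ΔJ).
(a)–(d): allowed.
(a)–(e): forbidden (parity).
(b)–(c): forbidden (ΔL, ΔJ).
(b)–(d): forbidden (parity).
(b)–(e): allowed.
(c)–(d): forbidden (ΔL, ΔJ).
(c)–(e): forbidden (parity, ΔL, ΔJ).
(d)–(e): allowed.
Allowed pairs: 4 of 10.

4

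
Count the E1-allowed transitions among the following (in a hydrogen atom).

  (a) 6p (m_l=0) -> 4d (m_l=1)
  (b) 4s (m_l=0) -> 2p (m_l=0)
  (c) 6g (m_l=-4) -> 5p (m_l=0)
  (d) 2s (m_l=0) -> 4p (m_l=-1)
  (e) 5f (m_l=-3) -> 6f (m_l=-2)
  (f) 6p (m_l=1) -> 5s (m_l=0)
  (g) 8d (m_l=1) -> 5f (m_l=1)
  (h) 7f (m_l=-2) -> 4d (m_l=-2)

(a) allowed
(b) allowed
(c) forbidden — Δl = -3 (E1 requires Δl = ±1); Δm_l = +4 (E1 requires Δm_l = 0, ±1)
(d) allowed
(e) forbidden — Δl = +0 (E1 requires Δl = ±1)
(f) allowed
(g) allowed
(h) allowed
Total allowed: 6 of 8.

6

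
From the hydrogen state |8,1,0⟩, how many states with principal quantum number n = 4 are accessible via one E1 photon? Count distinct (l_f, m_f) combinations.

E1 requires Δl = ±1, so l_f ∈ {0, 2}; with 0 ≤ l_f ≤ n_f−1 = 3, the allowed l_f values are {0, 2}.
For l_f = 0: m_f ∈ {m_i−1, m_i, m_i+1} ∩ [−0, 0] = {0} → 1 state.
For l_f = 2: m_f ∈ {m_i−1, m_i, m_i+1} ∩ [−2, 2] = {-1, 0, 1} → 3 states.
Total: 4.

4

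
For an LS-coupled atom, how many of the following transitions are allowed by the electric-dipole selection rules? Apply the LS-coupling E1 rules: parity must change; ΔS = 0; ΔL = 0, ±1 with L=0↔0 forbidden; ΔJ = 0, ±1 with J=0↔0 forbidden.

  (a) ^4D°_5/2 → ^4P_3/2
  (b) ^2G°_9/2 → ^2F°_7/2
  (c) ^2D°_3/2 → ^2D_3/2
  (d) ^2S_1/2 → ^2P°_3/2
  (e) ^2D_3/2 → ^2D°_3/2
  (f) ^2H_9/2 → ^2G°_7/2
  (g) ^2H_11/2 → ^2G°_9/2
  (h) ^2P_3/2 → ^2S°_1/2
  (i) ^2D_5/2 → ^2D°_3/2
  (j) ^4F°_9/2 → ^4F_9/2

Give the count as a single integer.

9

(a) allowed
(b) forbidden (parity fails)
(c) allowed
(d) allowed
(e) allowed
(f) allowed
(g) allowed
(h) allowed
(i) allowed
(j) allowed
Total allowed: 9 of 10.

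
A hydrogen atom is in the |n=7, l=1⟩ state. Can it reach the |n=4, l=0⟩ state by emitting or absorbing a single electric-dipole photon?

Δl = 0 − 1 = -1; the E1 rule Δl = ±1 is ok.
All E1 selection rules are satisfied.

allowed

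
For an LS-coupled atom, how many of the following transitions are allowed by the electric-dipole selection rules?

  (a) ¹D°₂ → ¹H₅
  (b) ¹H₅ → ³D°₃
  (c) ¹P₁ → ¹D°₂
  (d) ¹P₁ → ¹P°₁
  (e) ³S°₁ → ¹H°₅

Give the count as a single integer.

2

(a) forbidden (ΔL, ΔJ fail)
(b) forbidden (ΔS, ΔL, ΔJ fail)
(c) allowed
(d) allowed
(e) forbidden (parity, ΔS, ΔL, ΔJ fail)
Total allowed: 2 of 5.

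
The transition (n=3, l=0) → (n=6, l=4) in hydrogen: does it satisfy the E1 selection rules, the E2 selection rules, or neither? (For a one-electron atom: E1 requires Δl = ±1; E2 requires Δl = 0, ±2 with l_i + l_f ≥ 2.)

Δl = 4 − 0 = +4; l_i + l_f = 4.
E1 (Δl = ±1): not satisfied.
E2 (Δl = 0,±2, l_i+l_f ≥ 2): not satisfied.

neither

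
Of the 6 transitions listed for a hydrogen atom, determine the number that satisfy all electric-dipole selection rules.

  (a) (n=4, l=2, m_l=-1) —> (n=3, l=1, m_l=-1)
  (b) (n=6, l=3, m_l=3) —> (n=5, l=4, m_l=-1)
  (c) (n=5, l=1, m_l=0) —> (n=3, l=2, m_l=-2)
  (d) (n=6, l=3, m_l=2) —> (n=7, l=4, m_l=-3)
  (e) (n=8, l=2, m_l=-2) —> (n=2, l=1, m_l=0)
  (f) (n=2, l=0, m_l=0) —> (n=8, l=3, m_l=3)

1

(a) allowed
(b) forbidden — Δm_l = -4 (E1 requires Δm_l = 0, ±1)
(c) forbidden — Δm_l = -2 (E1 requires Δm_l = 0, ±1)
(d) forbidden — Δm_l = -5 (E1 requires Δm_l = 0, ±1)
(e) forbidden — Δm_l = +2 (E1 requires Δm_l = 0, ±1)
(f) forbidden — Δl = +3 (E1 requires Δl = ±1); Δm_l = +3 (E1 requires Δm_l = 0, ±1)
Total allowed: 1 of 6.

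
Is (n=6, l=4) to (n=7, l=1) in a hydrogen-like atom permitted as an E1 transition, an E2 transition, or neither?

Δl = 1 − 4 = -3; l_i + l_f = 5.
E1 (Δl = ±1): not satisfied.
E2 (Δl = 0,±2, l_i+l_f ≥ 2): not satisfied.

neither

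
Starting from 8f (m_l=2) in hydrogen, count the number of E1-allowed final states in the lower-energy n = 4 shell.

E1 requires Δl = ±1, so l_f ∈ {2, 4}; with 0 ≤ l_f ≤ n_f−1 = 3, the allowed l_f values are {2}.
For l_f = 2: m_f ∈ {m_i−1, m_i, m_i+1} ∩ [−2, 2] = {1, 2} → 2 states.
Total: 2.

2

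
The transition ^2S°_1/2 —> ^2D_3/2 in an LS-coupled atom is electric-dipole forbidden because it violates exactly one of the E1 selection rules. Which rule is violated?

the ΔL = 0, ±1 rule

Reading off the term symbols: S 1/2→1/2, L 0→2, J 1/2→3/2, parity odd→even.
Parity must change: odd → even — satisfied.
ΔS = 0: S: 1/2 → 1/2 — satisfied.
ΔL = 0, ±1 (not L=0↔0): L: 0 → 2, ΔL = +2 — violated.
ΔJ = 0, ±1 (not J=0↔0): J: 1/2 → 3/2, ΔJ = +1 — satisfied.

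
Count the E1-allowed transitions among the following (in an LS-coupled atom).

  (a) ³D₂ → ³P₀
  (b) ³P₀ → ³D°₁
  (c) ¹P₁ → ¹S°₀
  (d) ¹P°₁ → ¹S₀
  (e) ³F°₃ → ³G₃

(a) forbidden (parity, ΔJ fail)
(b) allowed
(c) allowed
(d) allowed
(e) allowed
Total allowed: 4 of 5.

4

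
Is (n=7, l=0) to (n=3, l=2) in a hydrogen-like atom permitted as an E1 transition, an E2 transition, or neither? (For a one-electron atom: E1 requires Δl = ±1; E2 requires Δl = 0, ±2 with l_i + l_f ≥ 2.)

E2

Δl = 2 − 0 = +2; l_i + l_f = 2.
E1 (Δl = ±1): not satisfied.
E2 (Δl = 0,±2, l_i+l_f ≥ 2): satisfied.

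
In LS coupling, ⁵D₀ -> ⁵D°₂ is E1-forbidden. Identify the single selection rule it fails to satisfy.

Parity must change: even → odd — passes.
ΔS = 0: S: 2 → 2 — passes.
ΔL = 0, ±1 (not L=0↔0): L: 2 → 2, ΔL = +0 — passes.
ΔJ = 0, ±1 (not J=0↔0): J: 0 → 2, ΔJ = +2 — fails.

the ΔJ = 0, ±1 rule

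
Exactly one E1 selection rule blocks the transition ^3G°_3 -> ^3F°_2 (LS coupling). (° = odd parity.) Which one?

ΔS = 0: S: 1 → 1 — passes.
Parity must change: odd → odd — fails.
ΔJ = 0, ±1 (not J=0↔0): J: 3 → 2, ΔJ = -1 — passes.
ΔL = 0, ±1 (not L=0↔0): L: 4 → 3, ΔL = -1 — passes.

parity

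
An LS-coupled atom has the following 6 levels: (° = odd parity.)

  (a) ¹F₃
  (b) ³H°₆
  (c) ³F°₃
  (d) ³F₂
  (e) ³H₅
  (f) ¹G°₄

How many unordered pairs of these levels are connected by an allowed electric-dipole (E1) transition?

(a)–(b): forbidden (ΔS, ΔL, ΔJ).
(a)–(c): forbidden (ΔS).
(a)–(d): forbidden (parity, ΔS).
(a)–(e): forbidden (parity, ΔS, ΔL, ΔJ).
(a)–(f): allowed.
(b)–(c): forbidden (parity, ΔL, ΔJ).
(b)–(d): forbidden (ΔL, ΔJ).
(b)–(e): allowed.
(b)–(f): forbidden (parity, ΔS, ΔJ).
(c)–(d): allowed.
(c)–(e): forbidden (ΔL, ΔJ).
(c)–(f): forbidden (parity, ΔS).
(d)–(e): forbidden (parity, ΔL, ΔJ).
(d)–(f): forbidden (ΔS, ΔJ).
(e)–(f): forbidden (ΔS).
Allowed pairs: 3 of 15.

3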